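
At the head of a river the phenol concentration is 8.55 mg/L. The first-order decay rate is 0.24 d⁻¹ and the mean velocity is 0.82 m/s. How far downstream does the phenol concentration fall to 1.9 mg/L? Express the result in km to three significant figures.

From C = C₀·e^(−kt), t = ln(C₀/C)/k = ln(8.55/1.9)/0.24 = 1.504/0.24 = 6.267 d.
Distance = v·t = 0.82 m/s × 5.415e+05 s = 4.44e+05 m = 444 km.

444 km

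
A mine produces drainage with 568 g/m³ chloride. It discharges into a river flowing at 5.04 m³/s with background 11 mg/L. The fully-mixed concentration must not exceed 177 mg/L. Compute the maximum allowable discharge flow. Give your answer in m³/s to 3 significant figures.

2.14 m³/s

Mass balance at complete mixing: C_std·(Q_w + Q_r) = Q_w·C_e + Q_r·C_b.
Rearranging, Q_w = Q_r·(C_std − C_b)/(C_e − C_std) = 5.04·(177 − 11) / (568 − 177) = 2.14 m³/s.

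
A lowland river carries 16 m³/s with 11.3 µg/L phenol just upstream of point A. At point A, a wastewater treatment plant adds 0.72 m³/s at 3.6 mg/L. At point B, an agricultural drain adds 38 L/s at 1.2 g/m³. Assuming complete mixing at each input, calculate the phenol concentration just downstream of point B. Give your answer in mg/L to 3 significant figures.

0.168 mg/L

11.3 µg/L = 0.0113 mg/L.
After input A: C = (16·0.0113 + 0.72·3.6) / 16.72 = 0.1658 mg/L.
38 L/s = 0.038 m³/s.
After input B: C = (16.72·0.1658 + 0.038·1.2) / 16.76 = 0.1682 mg/L.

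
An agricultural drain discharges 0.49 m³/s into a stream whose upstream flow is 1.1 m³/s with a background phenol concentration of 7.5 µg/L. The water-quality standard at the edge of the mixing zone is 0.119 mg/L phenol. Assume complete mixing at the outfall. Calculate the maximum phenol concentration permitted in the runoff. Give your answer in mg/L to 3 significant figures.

7.5 µg/L = 0.0075 mg/L.
Mass balance: 0.119·1.59 = 0.49·Cₑ + 1.1·0.0075.
Cₑ = (0.1892 − 0.00825) / 0.49 = 0.3693 mg/L.

0.369 mg/L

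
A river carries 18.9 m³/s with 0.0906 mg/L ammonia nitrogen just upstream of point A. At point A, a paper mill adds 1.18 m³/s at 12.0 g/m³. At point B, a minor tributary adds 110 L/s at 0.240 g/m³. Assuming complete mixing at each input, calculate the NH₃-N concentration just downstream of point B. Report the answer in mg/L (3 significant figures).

0.787 mg/L

After input A: C = (18.9·0.0906 + 1.18·12) / 20.08 = 0.7905 mg/L.
110 L/s = 0.11 m³/s.
After input B: C = (20.08·0.7905 + 0.11·0.24) / 20.19 = 0.7875 mg/L.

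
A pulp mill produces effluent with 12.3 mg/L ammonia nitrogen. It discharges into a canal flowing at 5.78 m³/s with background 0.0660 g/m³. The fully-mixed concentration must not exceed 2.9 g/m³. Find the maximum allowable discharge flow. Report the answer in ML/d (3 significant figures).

Mass balance at complete mixing: C_std·(Q_w + Q_r) = Q_w·C_e + Q_r·C_b.
Rearranging, Q_w = Q_r·(C_std − C_b)/(C_e − C_std) = 5.78·(2.9 − 0.066) / (12.3 − 2.9) = 1.743 m³/s.
= 150.6 ML/d.

151 ML/d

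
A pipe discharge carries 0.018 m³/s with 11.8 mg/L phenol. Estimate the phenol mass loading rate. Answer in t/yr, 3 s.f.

6.70 t/yr

Mass flux = Q·C = 0.018 m³/s × 11.8 g/m³ = 0.2124 g/s.
= 0.2124 g/s × 31.56 = 6.703 t/yr.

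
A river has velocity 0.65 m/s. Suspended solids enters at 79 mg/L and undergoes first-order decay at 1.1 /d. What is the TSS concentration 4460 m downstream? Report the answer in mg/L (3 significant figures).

72.4 mg/L

Travel time t = 4460 m / 0.65 m/s = 4460/0.65 = 6862 s = 0.07942 d.
First-order decay: C = 79·exp(−1.1·0.07942) = 79·0.9163 = 72.39 mg/L.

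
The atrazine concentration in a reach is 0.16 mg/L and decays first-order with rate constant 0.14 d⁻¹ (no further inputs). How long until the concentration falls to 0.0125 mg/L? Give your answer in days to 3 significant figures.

t = ln(C₀/C)/k = ln(0.16/0.0125)/0.14 = 2.549/0.14 = 18.21 d.

18.2 d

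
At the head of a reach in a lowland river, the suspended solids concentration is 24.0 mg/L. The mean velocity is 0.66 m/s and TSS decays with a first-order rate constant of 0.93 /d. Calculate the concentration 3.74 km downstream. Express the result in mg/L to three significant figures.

22.6 mg/L

Travel time t = 3.74 km / 0.66 m/s = 3740/0.66 = 5667 s = 0.06559 d.
First-order decay: C = 24.0·exp(−0.93·0.06559) = 24.0·0.9408 = 22.58 mg/L.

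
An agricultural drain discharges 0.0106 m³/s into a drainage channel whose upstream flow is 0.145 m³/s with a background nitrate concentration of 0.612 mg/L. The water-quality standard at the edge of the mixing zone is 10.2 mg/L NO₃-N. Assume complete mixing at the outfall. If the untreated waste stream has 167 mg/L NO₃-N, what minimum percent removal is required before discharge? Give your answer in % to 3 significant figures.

15.4 %

Mass balance: 10.2·0.1556 = 0.0106·Cₑ + 0.145·0.612.
Cₑ = (1.587 − 0.08874) / 0.0106 = 141.4 mg/L.
Required removal = 1 − 141.4/167 = 15.36 %.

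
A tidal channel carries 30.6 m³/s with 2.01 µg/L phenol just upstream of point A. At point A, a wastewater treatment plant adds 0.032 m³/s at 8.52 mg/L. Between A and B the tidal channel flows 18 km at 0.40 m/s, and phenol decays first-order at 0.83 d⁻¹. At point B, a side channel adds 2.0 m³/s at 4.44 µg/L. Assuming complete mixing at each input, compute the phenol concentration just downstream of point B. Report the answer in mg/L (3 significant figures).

0.00692 mg/L

2.01 µg/L = 0.00201 mg/L.
After input A: C = (30.6·0.00201 + 0.032·8.52) / 30.63 = 0.01091 mg/L.
Over the 18 km reach to input B (t = 4.5e+04 s = 0.5208 d), decay gives C = 0.01091·exp(−0.83·0.5208) = 0.00708 mg/L.
4.44 µg/L = 0.00444 mg/L.
After input B: C = (30.63·0.00708 + 2·0.00444) / 32.63 = 0.006918 mg/L.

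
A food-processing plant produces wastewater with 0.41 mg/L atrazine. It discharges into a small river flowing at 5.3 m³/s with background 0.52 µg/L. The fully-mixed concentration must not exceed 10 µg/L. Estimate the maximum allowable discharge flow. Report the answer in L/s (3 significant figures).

0.52 µg/L = 0.00052 mg/L.
10 µg/L = 0.01 mg/L.
Mass balance at complete mixing: C_std·(Q_w + Q_r) = Q_w·C_e + Q_r·C_b.
Rearranging, Q_w = Q_r·(C_std − C_b)/(C_e − C_std) = 5.3·(0.01 − 0.00052) / (0.41 − 0.01) = 0.1256 m³/s.
= 125.6 L/s.

126 L/s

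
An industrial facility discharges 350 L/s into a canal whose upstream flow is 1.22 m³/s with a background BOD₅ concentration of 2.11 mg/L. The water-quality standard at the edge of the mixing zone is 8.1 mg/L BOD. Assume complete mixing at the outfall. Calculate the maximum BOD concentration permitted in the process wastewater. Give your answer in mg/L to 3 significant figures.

29.0 mg/L

350 L/s = 0.35 m³/s.
Mass balance: 8.1·1.57 = 0.35·Cₑ + 1.22·2.11.
Cₑ = (12.72 − 2.574) / 0.35 = 28.98 mg/L.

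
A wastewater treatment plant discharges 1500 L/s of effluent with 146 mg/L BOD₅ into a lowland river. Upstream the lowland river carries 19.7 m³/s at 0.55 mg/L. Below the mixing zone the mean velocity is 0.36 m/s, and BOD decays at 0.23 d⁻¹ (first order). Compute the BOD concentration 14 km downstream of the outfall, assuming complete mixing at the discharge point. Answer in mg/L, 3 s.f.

1500 L/s = 1.5 m³/s.
After complete mixing, C₀ = (1.5·146 + 19.7·0.55) / 21.2 = 10.84 mg/L.
Travel time t = 1.4e+04 m / 0.36 m/s = 3.889e+04 s = 0.4501 d.
C = 10.84·exp(−0.23·0.4501) = 10.84·0.9017 = 9.775 mg/L.

9.78 mg/L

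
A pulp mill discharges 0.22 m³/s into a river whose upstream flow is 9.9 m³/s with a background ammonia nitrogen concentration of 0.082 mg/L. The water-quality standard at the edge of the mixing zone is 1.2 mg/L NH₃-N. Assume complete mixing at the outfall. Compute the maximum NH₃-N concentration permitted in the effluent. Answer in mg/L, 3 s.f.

Mass balance: 1.2·10.12 = 0.22·Cₑ + 9.9·0.082.
Cₑ = (12.14 − 0.8118) / 0.22 = 51.51 mg/L.

51.5 mg/L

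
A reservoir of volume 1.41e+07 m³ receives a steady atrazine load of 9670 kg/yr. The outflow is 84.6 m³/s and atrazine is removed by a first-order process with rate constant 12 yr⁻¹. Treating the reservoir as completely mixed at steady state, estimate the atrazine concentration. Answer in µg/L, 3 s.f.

Outflow Q = 84.6 m³/s × 3.156e+07 s/yr = 2.67e+09 m³/yr.
Steady-state CSTR mass balance: W = Q·C + k·V·C, so C = W/(Q + kV).
Q + kV = 2.67e+09 + 12·1.41e+07 = 2.839e+09 m³/yr.
C = 9670/2.839e+09 = 3.406e-06 kg/m³ = 0.003406 mg/L = 3.406 µg/L.

3.41 µg/L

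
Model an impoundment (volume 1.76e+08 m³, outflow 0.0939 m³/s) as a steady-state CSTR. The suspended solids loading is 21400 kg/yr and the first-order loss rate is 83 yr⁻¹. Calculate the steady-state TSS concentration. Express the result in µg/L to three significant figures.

1.46 µg/L

Outflow Q = 0.0939 m³/s × 3.156e+07 s/yr = 2.963e+06 m³/yr.
Steady-state CSTR mass balance: W = Q·C + k·V·C, so C = W/(Q + kV).
Q + kV = 2.963e+06 + 83·1.76e+08 = 1.461e+10 m³/yr.
C = 21400/1.461e+10 = 1.465e-06 kg/m³ = 0.001465 mg/L = 1.465 µg/L.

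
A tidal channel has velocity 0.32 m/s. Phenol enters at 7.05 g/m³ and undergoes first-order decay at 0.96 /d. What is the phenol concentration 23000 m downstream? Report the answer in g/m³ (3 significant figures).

3.17 g/m³

Travel time t = 23000 m / 0.32 m/s = 2.3e+04/0.32 = 7.188e+04 s = 0.8319 d.
First-order decay: C = 7.05·exp(−0.96·0.8319) = 7.05·0.45 = 3.172 g/m³.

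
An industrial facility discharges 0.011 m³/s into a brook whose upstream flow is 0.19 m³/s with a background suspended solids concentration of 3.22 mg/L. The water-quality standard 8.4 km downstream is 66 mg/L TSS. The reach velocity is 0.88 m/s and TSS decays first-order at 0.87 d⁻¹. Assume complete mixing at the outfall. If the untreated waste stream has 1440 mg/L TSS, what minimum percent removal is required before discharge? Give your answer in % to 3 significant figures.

Travel time to the compliance point: t = 8400/0.88 = 9545 s = 0.1105 d; decay factor exp(−0.87·0.1105) = 0.9084.
So the concentration just after mixing may be at most 66/0.9084 = 72.66 mg/L.
Mass balance: 72.66·0.201 = 0.011·Cₑ + 0.19·3.22.
Cₑ = (14.6 − 0.6118) / 0.011 = 1272 mg/L.
Required removal = 1 − 1272/1440 = 11.66 %.

11.7 %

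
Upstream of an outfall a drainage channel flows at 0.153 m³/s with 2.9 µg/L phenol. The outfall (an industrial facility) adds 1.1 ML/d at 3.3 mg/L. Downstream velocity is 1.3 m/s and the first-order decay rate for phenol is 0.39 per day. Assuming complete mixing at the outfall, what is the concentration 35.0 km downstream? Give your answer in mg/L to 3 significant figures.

0.227 mg/L

1.1 ML/d = 0.01273 m³/s.
2.9 µg/L = 0.0029 mg/L.
After complete mixing, C₀ = (0.01273·3.3 + 0.153·0.0029) / 0.1657 = 0.2562 mg/L.
Travel time t = 3.5e+04 m / 1.3 m/s = 2.692e+04 s = 0.3116 d.
C = 0.2562·exp(−0.39·0.3116) = 0.2562·0.8856 = 0.2269 mg/L.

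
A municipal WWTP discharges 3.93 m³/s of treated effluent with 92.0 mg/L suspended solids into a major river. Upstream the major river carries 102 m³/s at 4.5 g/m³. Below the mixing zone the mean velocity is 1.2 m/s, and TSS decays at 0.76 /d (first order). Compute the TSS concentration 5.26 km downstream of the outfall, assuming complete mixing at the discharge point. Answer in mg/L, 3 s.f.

After complete mixing, C₀ = (3.93·92 + 102·4.5) / 105.9 = 7.746 mg/L.
Travel time t = 5260 m / 1.2 m/s = 4383 s = 0.05073 d.
C = 7.746·exp(−0.76·0.05073) = 7.746·0.9622 = 7.453 mg/L.

7.45 mg/L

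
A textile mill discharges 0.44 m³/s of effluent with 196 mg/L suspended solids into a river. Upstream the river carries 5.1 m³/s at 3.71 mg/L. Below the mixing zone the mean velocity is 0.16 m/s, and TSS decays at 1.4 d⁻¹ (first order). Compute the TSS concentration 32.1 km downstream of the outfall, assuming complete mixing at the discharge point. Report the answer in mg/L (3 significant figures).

0.735 mg/L

After complete mixing, C₀ = (0.44·196 + 5.1·3.71) / 5.54 = 18.98 mg/L.
Travel time t = 3.21e+04 m / 0.16 m/s = 2.006e+05 s = 2.322 d.
C = 18.98·exp(−1.4·2.322) = 18.98·0.03874 = 0.7354 mg/L.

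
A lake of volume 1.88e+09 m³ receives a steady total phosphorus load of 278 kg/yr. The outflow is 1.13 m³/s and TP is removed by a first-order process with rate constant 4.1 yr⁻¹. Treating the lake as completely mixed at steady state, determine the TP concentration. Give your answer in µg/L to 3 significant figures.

Outflow Q = 1.13 m³/s × 3.156e+07 s/yr = 3.566e+07 m³/yr.
Steady-state CSTR mass balance: W = Q·C + k·V·C, so C = W/(Q + kV).
Q + kV = 3.566e+07 + 4.1·1.88e+09 = 7.744e+09 m³/yr.
C = 278/7.744e+09 = 3.59e-08 kg/m³ = 3.59e-05 mg/L = 0.0359 µg/L.

0.0359 µg/L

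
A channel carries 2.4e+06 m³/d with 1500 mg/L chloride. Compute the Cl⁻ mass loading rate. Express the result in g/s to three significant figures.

41700 g/s

2.4e+06 m³/d = 27.78 m³/s.
Mass flux = Q·C = 27.78 m³/s × 1500 g/m³ = 4.167e+04 g/s.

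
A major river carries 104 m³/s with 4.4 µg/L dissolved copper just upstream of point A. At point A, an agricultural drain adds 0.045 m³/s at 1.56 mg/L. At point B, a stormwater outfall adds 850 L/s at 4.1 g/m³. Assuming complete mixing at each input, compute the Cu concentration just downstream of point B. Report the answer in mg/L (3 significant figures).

4.4 µg/L = 0.0044 mg/L.
After input A: C = (104·0.0044 + 0.045·1.56) / 104 = 0.005073 mg/L.
850 L/s = 0.85 m³/s.
After input B: C = (104·0.005073 + 0.85·4.1) / 104.9 = 0.03826 mg/L.

0.0383 mg/L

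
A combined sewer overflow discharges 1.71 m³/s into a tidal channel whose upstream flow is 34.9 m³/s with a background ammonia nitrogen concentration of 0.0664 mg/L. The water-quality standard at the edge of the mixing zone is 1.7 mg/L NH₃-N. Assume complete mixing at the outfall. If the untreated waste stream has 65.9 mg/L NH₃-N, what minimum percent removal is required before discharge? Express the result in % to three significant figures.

46.8 %

Mass balance: 1.7·36.61 = 1.71·Cₑ + 34.9·0.0664.
Cₑ = (62.24 − 2.317) / 1.71 = 35.04 mg/L.
Required removal = 1 − 35.04/65.9 = 46.83 %.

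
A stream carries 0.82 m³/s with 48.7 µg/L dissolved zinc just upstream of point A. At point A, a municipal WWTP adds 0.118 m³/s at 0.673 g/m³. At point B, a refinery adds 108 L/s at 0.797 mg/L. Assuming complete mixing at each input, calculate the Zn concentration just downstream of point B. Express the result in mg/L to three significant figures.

48.7 µg/L = 0.0487 mg/L.
After input A: C = (0.82·0.0487 + 0.118·0.673) / 0.938 = 0.1272 mg/L.
108 L/s = 0.108 m³/s.
After input B: C = (0.938·0.1272 + 0.108·0.797) / 1.046 = 0.1964 mg/L.

0.196 mg/L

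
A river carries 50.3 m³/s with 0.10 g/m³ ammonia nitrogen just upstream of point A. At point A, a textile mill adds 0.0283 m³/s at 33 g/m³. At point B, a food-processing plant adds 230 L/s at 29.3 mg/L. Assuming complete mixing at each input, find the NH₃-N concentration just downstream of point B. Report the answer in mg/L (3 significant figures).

0.251 mg/L

After input A: C = (50.3·0.1 + 0.0283·33) / 50.33 = 0.1185 mg/L.
230 L/s = 0.23 m³/s.
After input B: C = (50.33·0.1185 + 0.23·29.3) / 50.56 = 0.2513 mg/L.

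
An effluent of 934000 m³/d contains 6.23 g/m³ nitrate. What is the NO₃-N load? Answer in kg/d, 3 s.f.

934000 m³/d = 10.81 m³/s.
Mass flux = Q·C = 10.81 m³/s × 6.23 g/m³ = 67.35 g/s.
= 67.35 g/s × 86.4 = 5819 kg/d.

5820 kg/d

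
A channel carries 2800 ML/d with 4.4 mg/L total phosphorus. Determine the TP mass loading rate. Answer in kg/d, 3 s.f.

2800 ML/d = 32.41 m³/s.
Mass flux = Q·C = 32.41 m³/s × 4.4 g/m³ = 142.6 g/s.
= 142.6 g/s × 86.4 = 1.232e+04 kg/d.

12300 kg/d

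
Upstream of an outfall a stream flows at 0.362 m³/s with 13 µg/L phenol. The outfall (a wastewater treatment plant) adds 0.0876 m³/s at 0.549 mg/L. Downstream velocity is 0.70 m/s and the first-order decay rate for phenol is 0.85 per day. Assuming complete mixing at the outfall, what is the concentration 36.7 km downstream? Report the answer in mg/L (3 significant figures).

0.0701 mg/L

13 µg/L = 0.013 mg/L.
After complete mixing, C₀ = (0.0876·0.549 + 0.362·0.013) / 0.4496 = 0.1174 mg/L.
Travel time t = 3.67e+04 m / 0.70 m/s = 5.243e+04 s = 0.6068 d.
C = 0.1174·exp(−0.85·0.6068) = 0.1174·0.597 = 0.07011 mg/L.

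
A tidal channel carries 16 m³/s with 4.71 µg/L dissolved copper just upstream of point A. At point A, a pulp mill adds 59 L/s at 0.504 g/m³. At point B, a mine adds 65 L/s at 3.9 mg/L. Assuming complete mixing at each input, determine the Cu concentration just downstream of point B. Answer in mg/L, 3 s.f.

0.0222 mg/L

4.71 µg/L = 0.00471 mg/L.
59 L/s = 0.059 m³/s.
After input A: C = (16·0.00471 + 0.059·0.504) / 16.06 = 0.006544 mg/L.
65 L/s = 0.065 m³/s.
After input B: C = (16.06·0.006544 + 0.065·3.9) / 16.12 = 0.02224 mg/L.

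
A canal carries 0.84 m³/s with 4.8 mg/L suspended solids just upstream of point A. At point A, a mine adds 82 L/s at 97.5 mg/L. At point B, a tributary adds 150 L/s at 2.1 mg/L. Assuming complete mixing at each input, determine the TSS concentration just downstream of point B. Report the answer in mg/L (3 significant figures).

82 L/s = 0.082 m³/s.
After input A: C = (0.84·4.8 + 0.082·97.5) / 0.922 = 13.04 mg/L.
150 L/s = 0.15 m³/s.
After input B: C = (0.922·13.04 + 0.15·2.1) / 1.072 = 11.51 mg/L.

11.5 mg/L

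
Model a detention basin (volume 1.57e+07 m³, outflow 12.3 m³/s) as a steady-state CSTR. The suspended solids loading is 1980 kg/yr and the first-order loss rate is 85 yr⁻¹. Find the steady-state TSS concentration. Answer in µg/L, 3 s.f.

Outflow Q = 12.3 m³/s × 3.156e+07 s/yr = 3.882e+08 m³/yr.
Steady-state CSTR mass balance: W = Q·C + k·V·C, so C = W/(Q + kV).
Q + kV = 3.882e+08 + 85·1.57e+07 = 1.723e+09 m³/yr.
C = 1980/1.723e+09 = 1.149e-06 kg/m³ = 0.001149 mg/L = 1.149 µg/L.

1.15 µg/L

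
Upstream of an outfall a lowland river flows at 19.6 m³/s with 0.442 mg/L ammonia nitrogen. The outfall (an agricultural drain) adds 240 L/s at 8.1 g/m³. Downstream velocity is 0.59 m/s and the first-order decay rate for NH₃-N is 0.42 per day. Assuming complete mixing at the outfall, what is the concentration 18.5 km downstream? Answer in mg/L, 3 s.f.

0.459 mg/L

240 L/s = 0.24 m³/s.
After complete mixing, C₀ = (0.24·8.1 + 19.6·0.442) / 19.84 = 0.5346 mg/L.
Travel time t = 1.85e+04 m / 0.59 m/s = 3.136e+04 s = 0.3629 d.
C = 0.5346·exp(−0.42·0.3629) = 0.5346·0.8586 = 0.4591 mg/L.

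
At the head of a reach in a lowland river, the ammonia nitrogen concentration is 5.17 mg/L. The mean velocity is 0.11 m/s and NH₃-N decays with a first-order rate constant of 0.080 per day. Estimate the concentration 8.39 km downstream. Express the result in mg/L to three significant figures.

Travel time t = 8.39 km / 0.11 m/s = 8390/0.11 = 7.627e+04 s = 0.8828 d.
First-order decay: C = 5.17·exp(−0.080·0.8828) = 5.17·0.9318 = 4.817 mg/L.

4.82 mg/L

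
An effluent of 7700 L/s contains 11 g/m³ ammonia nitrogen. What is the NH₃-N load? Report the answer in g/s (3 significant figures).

84.7 g/s

7700 L/s = 7.7 m³/s.
Mass flux = Q·C = 7.7 m³/s × 11 g/m³ = 84.7 g/s.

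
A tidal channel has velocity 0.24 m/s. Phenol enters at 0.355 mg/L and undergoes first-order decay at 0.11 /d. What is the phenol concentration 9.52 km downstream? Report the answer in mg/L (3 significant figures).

0.338 mg/L

Travel time t = 9.52 km / 0.24 m/s = 9520/0.24 = 3.967e+04 s = 0.4591 d.
First-order decay: C = 0.355·exp(−0.11·0.4591) = 0.355·0.9508 = 0.3375 mg/L.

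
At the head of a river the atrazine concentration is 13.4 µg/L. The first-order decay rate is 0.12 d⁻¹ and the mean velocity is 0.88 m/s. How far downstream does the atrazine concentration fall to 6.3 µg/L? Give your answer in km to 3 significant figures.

From C = C₀·e^(−kt), t = ln(C₀/C)/k = ln(13.4/6.3)/0.12 = 0.7547/0.12 = 6.289 d.
Distance = v·t = 0.88 m/s × 5.434e+05 s = 4.782e+05 m = 478.2 km.

478 km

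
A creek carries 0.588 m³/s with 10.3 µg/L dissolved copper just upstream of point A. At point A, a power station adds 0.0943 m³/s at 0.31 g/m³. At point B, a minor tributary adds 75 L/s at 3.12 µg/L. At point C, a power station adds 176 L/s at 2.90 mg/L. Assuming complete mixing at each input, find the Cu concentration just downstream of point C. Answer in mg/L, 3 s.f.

0.585 mg/L

10.3 µg/L = 0.0103 mg/L.
After input A: C = (0.588·0.0103 + 0.0943·0.31) / 0.6823 = 0.05172 mg/L.
75 L/s = 0.075 m³/s.
3.12 µg/L = 0.00312 mg/L.
After input B: C = (0.6823·0.05172 + 0.075·0.00312) / 0.7573 = 0.04691 mg/L.
176 L/s = 0.176 m³/s.
After input C: C = (0.7573·0.04691 + 0.176·2.9) / 0.9333 = 0.5849 mg/L.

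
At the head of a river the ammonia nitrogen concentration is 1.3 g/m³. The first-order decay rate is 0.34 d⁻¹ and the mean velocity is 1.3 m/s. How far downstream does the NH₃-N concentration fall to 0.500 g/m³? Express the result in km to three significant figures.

316 km

From C = C₀·e^(−kt), t = ln(C₀/C)/k = ln(1.3/0.500)/0.34 = 0.9555/0.34 = 2.81 d.
Distance = v·t = 1.3 m/s × 2.428e+05 s = 3.157e+05 m = 315.7 km.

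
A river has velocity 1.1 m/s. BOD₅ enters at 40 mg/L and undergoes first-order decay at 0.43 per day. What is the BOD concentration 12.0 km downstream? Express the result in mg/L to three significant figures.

37.9 mg/L

Travel time t = 12.0 km / 1.1 m/s = 1.2e+04/1.1 = 1.091e+04 s = 0.1263 d.
First-order decay: C = 40·exp(−0.43·0.1263) = 40·0.9472 = 37.89 mg/L.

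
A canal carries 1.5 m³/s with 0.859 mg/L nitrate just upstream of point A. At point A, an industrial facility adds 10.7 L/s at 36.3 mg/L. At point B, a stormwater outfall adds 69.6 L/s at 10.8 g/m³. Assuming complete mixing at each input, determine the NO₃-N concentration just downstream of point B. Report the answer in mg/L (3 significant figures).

1.54 mg/L

10.7 L/s = 0.0107 m³/s.
After input A: C = (1.5·0.859 + 0.0107·36.3) / 1.511 = 1.11 mg/L.
69.6 L/s = 0.0696 m³/s.
After input B: C = (1.511·1.11 + 0.0696·10.8) / 1.58 = 1.537 mg/L.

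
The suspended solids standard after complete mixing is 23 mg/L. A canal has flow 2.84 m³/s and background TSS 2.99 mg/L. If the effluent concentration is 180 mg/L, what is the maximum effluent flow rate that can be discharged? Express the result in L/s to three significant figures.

362 L/s

Mass balance at complete mixing: C_std·(Q_w + Q_r) = Q_w·C_e + Q_r·C_b.
Rearranging, Q_w = Q_r·(C_std − C_b)/(C_e − C_std) = 2.84·(23 − 2.99) / (180 − 23) = 0.362 m³/s.
= 362 L/s.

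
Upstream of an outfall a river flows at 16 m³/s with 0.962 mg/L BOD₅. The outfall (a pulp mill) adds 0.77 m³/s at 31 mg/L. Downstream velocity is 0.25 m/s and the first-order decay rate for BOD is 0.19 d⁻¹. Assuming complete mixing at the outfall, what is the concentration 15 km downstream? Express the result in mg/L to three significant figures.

After complete mixing, C₀ = (0.77·31 + 16·0.962) / 16.77 = 2.341 mg/L.
Travel time t = 1.5e+04 m / 0.25 m/s = 6e+04 s = 0.6944 d.
C = 2.341·exp(−0.19·0.6944) = 2.341·0.8764 = 2.052 mg/L.

2.05 mg/L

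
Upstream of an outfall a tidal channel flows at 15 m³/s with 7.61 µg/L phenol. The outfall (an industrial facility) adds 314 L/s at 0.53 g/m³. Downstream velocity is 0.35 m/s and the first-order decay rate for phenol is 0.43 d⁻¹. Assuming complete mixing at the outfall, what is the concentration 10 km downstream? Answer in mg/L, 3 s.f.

314 L/s = 0.314 m³/s.
7.61 µg/L = 0.00761 mg/L.
After complete mixing, C₀ = (0.314·0.53 + 15·0.00761) / 15.31 = 0.01832 mg/L.
Travel time t = 1e+04 m / 0.35 m/s = 2.857e+04 s = 0.3307 d.
C = 0.01832·exp(−0.43·0.3307) = 0.01832·0.8675 = 0.01589 mg/L.

0.0159 mg/L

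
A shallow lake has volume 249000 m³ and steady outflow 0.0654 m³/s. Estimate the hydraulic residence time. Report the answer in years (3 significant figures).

0.121 yr

Q = 0.0654 m³/s × 3.156e+07 s/yr = 2.064e+06 m³/yr.
Hydraulic residence time τ = V/Q = 249000/2.064e+06 = 0.1206 yr.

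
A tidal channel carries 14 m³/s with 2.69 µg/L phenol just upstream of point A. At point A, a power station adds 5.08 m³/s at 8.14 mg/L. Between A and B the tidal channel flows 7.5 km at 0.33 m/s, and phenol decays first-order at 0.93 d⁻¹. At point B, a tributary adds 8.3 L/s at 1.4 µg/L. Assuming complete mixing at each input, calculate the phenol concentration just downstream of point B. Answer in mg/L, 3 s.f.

1.70 mg/L

2.69 µg/L = 0.00269 mg/L.
After input A: C = (14·0.00269 + 5.08·8.14) / 19.08 = 2.169 mg/L.
Over the 7.5 km reach to input B (t = 2.273e+04 s = 0.263 d), decay gives C = 2.169·exp(−0.93·0.263) = 1.698 mg/L.
8.3 L/s = 0.0083 m³/s.
1.4 µg/L = 0.0014 mg/L.
After input B: C = (19.08·1.698 + 0.0083·0.0014) / 19.09 = 1.698 mg/L.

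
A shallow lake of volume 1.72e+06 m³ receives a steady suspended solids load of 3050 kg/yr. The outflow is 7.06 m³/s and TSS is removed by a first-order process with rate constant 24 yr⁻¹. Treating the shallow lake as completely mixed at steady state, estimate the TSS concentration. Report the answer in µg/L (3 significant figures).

Outflow Q = 7.06 m³/s × 3.156e+07 s/yr = 2.228e+08 m³/yr.
Steady-state CSTR mass balance: W = Q·C + k·V·C, so C = W/(Q + kV).
Q + kV = 2.228e+08 + 24·1.72e+06 = 2.641e+08 m³/yr.
C = 3050/2.641e+08 = 1.155e-05 kg/m³ = 0.01155 mg/L = 11.55 µg/L.

11.5 µg/L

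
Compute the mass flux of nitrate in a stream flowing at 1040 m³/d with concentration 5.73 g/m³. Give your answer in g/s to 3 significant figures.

1040 m³/d = 0.01204 m³/s.
Mass flux = Q·C = 0.01204 m³/s × 5.73 g/m³ = 0.06897 g/s.

0.0690 g/s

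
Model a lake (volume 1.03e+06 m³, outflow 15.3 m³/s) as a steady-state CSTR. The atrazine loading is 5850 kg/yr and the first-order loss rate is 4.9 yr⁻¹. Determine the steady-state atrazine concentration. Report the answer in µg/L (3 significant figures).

Outflow Q = 15.3 m³/s × 3.156e+07 s/yr = 4.828e+08 m³/yr.
Steady-state CSTR mass balance: W = Q·C + k·V·C, so C = W/(Q + kV).
Q + kV = 4.828e+08 + 4.9·1.03e+06 = 4.879e+08 m³/yr.
C = 5850/4.879e+08 = 1.199e-05 kg/m³ = 0.01199 mg/L = 11.99 µg/L.

12.0 µg/L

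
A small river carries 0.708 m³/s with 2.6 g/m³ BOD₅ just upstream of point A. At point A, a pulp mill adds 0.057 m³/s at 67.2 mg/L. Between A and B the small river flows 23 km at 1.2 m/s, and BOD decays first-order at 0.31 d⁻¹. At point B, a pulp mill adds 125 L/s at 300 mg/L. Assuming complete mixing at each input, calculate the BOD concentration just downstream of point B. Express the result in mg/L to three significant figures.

After input A: C = (0.708·2.6 + 0.057·67.2) / 0.765 = 7.413 mg/L.
Over the 23 km reach to input B (t = 1.917e+04 s = 0.2218 d), decay gives C = 7.413·exp(−0.31·0.2218) = 6.921 mg/L.
125 L/s = 0.125 m³/s.
After input B: C = (0.765·6.921 + 0.125·300) / 0.89 = 48.08 mg/L.

48.1 mg/L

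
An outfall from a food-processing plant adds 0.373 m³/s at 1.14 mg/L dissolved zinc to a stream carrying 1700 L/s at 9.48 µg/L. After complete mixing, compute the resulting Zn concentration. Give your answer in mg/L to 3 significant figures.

1700 L/s = 1.7 m³/s.
9.48 µg/L = 0.00948 mg/L.
By mass balance at complete mixing, C = (0.373·1.14 + 1.7·0.00948) / (0.373 + 1.7) = 0.4413/2.073 = 0.2129 mg/L.

0.213 mg/L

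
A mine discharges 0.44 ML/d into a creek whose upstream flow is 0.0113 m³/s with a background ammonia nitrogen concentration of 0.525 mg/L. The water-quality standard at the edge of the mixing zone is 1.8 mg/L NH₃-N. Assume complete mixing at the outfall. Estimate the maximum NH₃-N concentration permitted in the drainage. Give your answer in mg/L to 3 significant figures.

0.44 ML/d = 0.005093 m³/s.
Mass balance: 1.8·0.01639 = 0.005093·Cₑ + 0.0113·0.525.
Cₑ = (0.02951 − 0.005933) / 0.005093 = 4.629 mg/L.

4.63 mg/L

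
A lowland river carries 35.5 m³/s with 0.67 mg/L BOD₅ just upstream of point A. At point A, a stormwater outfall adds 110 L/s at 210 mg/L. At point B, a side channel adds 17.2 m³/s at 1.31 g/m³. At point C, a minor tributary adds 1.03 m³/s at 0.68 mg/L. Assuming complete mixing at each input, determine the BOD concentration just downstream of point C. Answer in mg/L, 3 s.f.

110 L/s = 0.11 m³/s.
After input A: C = (35.5·0.67 + 0.11·210) / 35.61 = 1.317 mg/L.
After input B: C = (35.61·1.317 + 17.2·1.31) / 52.81 = 1.314 mg/L.
After input C: C = (52.81·1.314 + 1.03·0.68) / 53.84 = 1.302 mg/L.

1.30 mg/L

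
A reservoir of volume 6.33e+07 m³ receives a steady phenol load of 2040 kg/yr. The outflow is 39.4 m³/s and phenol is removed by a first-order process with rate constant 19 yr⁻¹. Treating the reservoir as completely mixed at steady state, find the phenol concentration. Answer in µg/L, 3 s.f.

Outflow Q = 39.4 m³/s × 3.156e+07 s/yr = 1.243e+09 m³/yr.
Steady-state CSTR mass balance: W = Q·C + k·V·C, so C = W/(Q + kV).
Q + kV = 1.243e+09 + 19·6.33e+07 = 2.446e+09 m³/yr.
C = 2040/2.446e+09 = 8.34e-07 kg/m³ = 0.000834 mg/L = 0.834 µg/L.

0.834 µg/L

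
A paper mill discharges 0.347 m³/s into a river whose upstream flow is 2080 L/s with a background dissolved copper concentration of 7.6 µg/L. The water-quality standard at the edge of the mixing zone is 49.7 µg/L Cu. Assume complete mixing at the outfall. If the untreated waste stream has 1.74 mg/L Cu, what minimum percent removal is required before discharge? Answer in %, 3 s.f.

82.6 %

2080 L/s = 2.08 m³/s.
7.6 µg/L = 0.0076 mg/L.
49.7 µg/L = 0.0497 mg/L.
Mass balance: 0.0497·2.427 = 0.347·Cₑ + 2.08·0.0076.
Cₑ = (0.1206 − 0.01581) / 0.347 = 0.3021 mg/L.
Required removal = 1 − 0.3021/1.74 = 82.64 %.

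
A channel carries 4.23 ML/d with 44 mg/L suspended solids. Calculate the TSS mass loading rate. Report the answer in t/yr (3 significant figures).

68.0 t/yr

4.23 ML/d = 0.04896 m³/s.
Mass flux = Q·C = 0.04896 m³/s × 44 g/m³ = 2.154 g/s.
= 2.154 g/s × 31.56 = 67.98 t/yr.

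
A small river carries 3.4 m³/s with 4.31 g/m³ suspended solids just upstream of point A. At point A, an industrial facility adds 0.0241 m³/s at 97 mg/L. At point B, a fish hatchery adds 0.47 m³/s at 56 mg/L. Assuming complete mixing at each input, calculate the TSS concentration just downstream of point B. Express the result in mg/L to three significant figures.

11.1 mg/L

After input A: C = (3.4·4.31 + 0.0241·97) / 3.424 = 4.962 mg/L.
After input B: C = (3.424·4.962 + 0.47·56) / 3.894 = 11.12 mg/L.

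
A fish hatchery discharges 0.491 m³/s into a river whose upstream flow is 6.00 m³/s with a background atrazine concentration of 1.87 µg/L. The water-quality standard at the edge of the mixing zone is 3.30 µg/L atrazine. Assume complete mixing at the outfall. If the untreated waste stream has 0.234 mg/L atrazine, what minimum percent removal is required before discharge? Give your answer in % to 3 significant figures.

91.1 %

1.87 µg/L = 0.00187 mg/L.
3.30 µg/L = 0.0033 mg/L.
Mass balance: 0.0033·6.491 = 0.491·Cₑ + 6·0.00187.
Cₑ = (0.02142 − 0.01122) / 0.491 = 0.02077 mg/L.
Required removal = 1 − 0.02077/0.234 = 91.12 %.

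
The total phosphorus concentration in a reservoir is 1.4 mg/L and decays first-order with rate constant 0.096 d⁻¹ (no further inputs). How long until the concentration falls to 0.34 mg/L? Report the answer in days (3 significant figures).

14.7 d

t = ln(C₀/C)/k = ln(1.4/0.34)/0.096 = 1.415/0.096 = 14.74 d.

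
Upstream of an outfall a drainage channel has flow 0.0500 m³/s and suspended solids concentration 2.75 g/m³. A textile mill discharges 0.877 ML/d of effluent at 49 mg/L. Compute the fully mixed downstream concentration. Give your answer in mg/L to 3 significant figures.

10.6 mg/L

0.877 ML/d = 0.01015 m³/s.
By mass balance at complete mixing, C = (0.01015·49 + 0.05·2.75) / (0.01015 + 0.05) = 0.6349/0.06015 = 10.55 mg/L.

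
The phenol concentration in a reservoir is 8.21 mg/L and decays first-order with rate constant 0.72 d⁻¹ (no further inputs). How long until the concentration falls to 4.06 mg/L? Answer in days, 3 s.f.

t = ln(C₀/C)/k = ln(8.21/4.06)/0.72 = 0.7042/0.72 = 0.978 d.

0.978 d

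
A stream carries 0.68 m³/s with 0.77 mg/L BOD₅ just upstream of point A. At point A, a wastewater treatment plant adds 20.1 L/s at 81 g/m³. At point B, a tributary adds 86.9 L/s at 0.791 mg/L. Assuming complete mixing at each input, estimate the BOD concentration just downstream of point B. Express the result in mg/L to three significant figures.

20.1 L/s = 0.0201 m³/s.
After input A: C = (0.68·0.77 + 0.0201·81) / 0.7001 = 3.073 mg/L.
86.9 L/s = 0.0869 m³/s.
After input B: C = (0.7001·3.073 + 0.0869·0.791) / 0.787 = 2.821 mg/L.

2.82 mg/L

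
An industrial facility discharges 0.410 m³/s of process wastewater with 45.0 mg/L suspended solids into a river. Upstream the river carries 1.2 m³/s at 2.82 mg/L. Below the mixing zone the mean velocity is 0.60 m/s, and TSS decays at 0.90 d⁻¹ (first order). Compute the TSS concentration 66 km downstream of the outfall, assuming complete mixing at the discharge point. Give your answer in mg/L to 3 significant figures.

After complete mixing, C₀ = (0.41·45 + 1.2·2.82) / 1.61 = 13.56 mg/L.
Travel time t = 6.6e+04 m / 0.60 m/s = 1.1e+05 s = 1.273 d.
C = 13.56·exp(−0.90·1.273) = 13.56·0.318 = 4.312 mg/L.

4.31 mg/L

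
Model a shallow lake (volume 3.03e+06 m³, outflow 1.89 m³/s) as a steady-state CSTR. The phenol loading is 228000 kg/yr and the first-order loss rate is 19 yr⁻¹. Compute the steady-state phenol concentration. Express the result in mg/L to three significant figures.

Outflow Q = 1.89 m³/s × 3.156e+07 s/yr = 5.964e+07 m³/yr.
Steady-state CSTR mass balance: W = Q·C + k·V·C, so C = W/(Q + kV).
Q + kV = 5.964e+07 + 19·3.03e+06 = 1.172e+08 m³/yr.
C = 228000/1.172e+08 = 0.001945 kg/m³ = 1.945 mg/L.

1.95 mg/L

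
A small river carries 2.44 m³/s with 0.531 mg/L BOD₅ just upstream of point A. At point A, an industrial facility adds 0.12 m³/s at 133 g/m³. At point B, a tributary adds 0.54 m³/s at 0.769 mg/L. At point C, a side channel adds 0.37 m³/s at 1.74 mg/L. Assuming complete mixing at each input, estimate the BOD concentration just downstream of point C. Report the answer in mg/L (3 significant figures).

After input A: C = (2.44·0.531 + 0.12·133) / 2.56 = 6.74 mg/L.
After input B: C = (2.56·6.74 + 0.54·0.769) / 3.1 = 5.7 mg/L.
After input C: C = (3.1·5.7 + 0.37·1.74) / 3.47 = 5.278 mg/L.

5.28 mg/L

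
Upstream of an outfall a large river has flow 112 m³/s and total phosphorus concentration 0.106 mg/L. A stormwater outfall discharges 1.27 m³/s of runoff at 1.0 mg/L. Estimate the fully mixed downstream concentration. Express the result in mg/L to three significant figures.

0.116 mg/L

Flow-weighted mixing gives C = (1.27·1 + 112·0.106) / (1.27 + 112) = 13.14/113.3 = 0.116 mg/L.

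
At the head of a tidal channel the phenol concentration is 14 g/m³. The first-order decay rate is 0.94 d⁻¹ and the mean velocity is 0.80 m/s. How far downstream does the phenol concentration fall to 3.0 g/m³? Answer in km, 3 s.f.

113 km

From C = C₀·e^(−kt), t = ln(C₀/C)/k = ln(14/3.0)/0.94 = 1.54/0.94 = 1.639 d.
Distance = v·t = 0.80 m/s × 1.416e+05 s = 1.133e+05 m = 113.3 km.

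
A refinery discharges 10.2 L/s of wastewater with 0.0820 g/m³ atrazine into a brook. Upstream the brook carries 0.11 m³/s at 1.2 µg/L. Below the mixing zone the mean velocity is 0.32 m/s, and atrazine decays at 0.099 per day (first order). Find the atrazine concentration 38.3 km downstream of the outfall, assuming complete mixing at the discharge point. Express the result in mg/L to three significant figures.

0.00702 mg/L

10.2 L/s = 0.0102 m³/s.
1.2 µg/L = 0.0012 mg/L.
After complete mixing, C₀ = (0.0102·0.082 + 0.11·0.0012) / 0.1202 = 0.008057 mg/L.
Travel time t = 3.83e+04 m / 0.32 m/s = 1.197e+05 s = 1.385 d.
C = 0.008057·exp(−0.099·1.385) = 0.008057·0.8718 = 0.007024 mg/L.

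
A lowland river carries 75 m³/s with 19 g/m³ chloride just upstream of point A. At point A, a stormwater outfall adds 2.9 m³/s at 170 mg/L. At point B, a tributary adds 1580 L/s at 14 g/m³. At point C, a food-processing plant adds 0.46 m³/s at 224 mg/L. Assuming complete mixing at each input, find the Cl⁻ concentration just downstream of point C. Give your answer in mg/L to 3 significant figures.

After input A: C = (75·19 + 2.9·170) / 77.9 = 24.62 mg/L.
1580 L/s = 1.58 m³/s.
After input B: C = (77.9·24.62 + 1.58·14) / 79.48 = 24.41 mg/L.
After input C: C = (79.48·24.41 + 0.46·224) / 79.94 = 25.56 mg/L.

25.6 mg/L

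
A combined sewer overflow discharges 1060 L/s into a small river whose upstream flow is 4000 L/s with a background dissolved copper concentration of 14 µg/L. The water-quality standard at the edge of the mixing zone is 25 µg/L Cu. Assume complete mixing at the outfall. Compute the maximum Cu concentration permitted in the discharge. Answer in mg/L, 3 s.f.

1060 L/s = 1.06 m³/s.
4000 L/s = 4 m³/s.
14 µg/L = 0.014 mg/L.
25 µg/L = 0.025 mg/L.
Mass balance: 0.025·5.06 = 1.06·Cₑ + 4·0.014.
Cₑ = (0.1265 − 0.056) / 1.06 = 0.06651 mg/L.

0.0665 mg/L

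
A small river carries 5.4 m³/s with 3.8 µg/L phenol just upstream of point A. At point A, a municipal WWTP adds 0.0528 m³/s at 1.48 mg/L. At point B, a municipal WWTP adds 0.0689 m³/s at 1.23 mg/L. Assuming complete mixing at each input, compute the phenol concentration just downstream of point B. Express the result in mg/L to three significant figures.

0.0332 mg/L

3.8 µg/L = 0.0038 mg/L.
After input A: C = (5.4·0.0038 + 0.0528·1.48) / 5.453 = 0.01809 mg/L.
After input B: C = (5.453·0.01809 + 0.0689·1.23) / 5.522 = 0.03322 mg/L.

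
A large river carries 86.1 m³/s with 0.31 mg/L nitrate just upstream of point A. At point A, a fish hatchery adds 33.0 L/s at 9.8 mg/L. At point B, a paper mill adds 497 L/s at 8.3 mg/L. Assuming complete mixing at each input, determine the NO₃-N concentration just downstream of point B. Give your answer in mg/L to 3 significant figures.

33.0 L/s = 0.033 m³/s.
After input A: C = (86.1·0.31 + 0.033·9.8) / 86.13 = 0.3136 mg/L.
497 L/s = 0.497 m³/s.
After input B: C = (86.13·0.3136 + 0.497·8.3) / 86.63 = 0.3595 mg/L.

0.359 mg/L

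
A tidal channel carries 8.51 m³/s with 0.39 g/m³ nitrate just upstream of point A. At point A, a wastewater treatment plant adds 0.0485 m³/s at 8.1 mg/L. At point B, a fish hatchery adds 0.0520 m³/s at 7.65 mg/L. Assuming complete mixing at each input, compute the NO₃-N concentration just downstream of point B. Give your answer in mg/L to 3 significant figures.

0.477 mg/L

After input A: C = (8.51·0.39 + 0.0485·8.1) / 8.559 = 0.4337 mg/L.
After input B: C = (8.559·0.4337 + 0.052·7.65) / 8.611 = 0.4773 mg/L.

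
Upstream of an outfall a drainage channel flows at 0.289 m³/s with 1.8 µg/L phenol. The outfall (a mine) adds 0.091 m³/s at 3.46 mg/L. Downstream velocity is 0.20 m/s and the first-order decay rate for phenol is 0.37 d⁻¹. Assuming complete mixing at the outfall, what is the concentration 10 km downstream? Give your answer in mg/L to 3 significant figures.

1.8 µg/L = 0.0018 mg/L.
After complete mixing, C₀ = (0.091·3.46 + 0.289·0.0018) / 0.38 = 0.8299 mg/L.
Travel time t = 1e+04 m / 0.20 m/s = 5e+04 s = 0.5787 d.
C = 0.8299·exp(−0.37·0.5787) = 0.8299·0.8073 = 0.67 mg/L.

0.670 mg/L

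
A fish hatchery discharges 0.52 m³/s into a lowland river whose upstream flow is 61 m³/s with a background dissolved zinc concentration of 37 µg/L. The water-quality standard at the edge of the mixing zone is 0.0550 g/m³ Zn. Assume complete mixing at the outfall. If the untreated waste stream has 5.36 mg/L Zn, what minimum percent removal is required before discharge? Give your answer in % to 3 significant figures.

59.6 %

37 µg/L = 0.037 mg/L.
Mass balance: 0.055·61.52 = 0.52·Cₑ + 61·0.037.
Cₑ = (3.384 − 2.257) / 0.52 = 2.167 mg/L.
Required removal = 1 − 2.167/5.36 = 59.58 %.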